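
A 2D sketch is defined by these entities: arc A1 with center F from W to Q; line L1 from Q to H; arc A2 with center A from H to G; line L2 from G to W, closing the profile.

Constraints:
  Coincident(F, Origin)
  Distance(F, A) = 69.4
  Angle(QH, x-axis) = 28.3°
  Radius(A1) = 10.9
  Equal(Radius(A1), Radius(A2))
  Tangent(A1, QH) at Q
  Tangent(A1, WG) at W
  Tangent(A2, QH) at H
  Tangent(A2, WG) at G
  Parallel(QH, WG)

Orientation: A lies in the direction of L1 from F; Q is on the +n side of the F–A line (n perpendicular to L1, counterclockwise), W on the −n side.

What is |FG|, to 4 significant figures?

70.25

The slot axis is L1's direction at 28.3°, so u = (cos 28.3°, sin 28.3°) = (0.8805, 0.4741) and n = (−sin 28.3°, cos 28.3°) = (-0.4741, 0.8805). F is at the origin and A lies 69.4 along u from F, so A = 69.4·u = (61.11, 32.90). Tangency of A1 to both parallel lines with radius 10.9 puts Q and W at F ± 10.9·n: Q = (-5.168, 9.597), W = (5.168, -9.597). Equal radii place H and G the same way about A: H = A + 10.9·n = (55.94, 42.50), G = A − 10.9·n = (66.27, 23.30). Then |FG| = |G − F| = 70.25.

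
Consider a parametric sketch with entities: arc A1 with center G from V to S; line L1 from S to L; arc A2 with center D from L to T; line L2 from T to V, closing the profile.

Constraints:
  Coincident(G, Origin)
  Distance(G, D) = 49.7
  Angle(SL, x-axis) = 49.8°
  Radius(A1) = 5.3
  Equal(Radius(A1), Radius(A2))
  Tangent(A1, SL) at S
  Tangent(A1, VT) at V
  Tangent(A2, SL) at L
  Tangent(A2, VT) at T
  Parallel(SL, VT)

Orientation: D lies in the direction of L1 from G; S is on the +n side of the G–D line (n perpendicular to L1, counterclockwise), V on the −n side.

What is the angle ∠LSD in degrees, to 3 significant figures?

6.09°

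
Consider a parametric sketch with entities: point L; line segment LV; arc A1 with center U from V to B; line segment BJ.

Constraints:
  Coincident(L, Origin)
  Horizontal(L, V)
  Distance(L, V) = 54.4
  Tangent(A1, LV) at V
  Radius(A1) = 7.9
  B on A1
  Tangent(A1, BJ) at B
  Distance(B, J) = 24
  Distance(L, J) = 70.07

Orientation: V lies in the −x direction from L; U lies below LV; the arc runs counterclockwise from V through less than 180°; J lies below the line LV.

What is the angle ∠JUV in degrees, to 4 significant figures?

161.5°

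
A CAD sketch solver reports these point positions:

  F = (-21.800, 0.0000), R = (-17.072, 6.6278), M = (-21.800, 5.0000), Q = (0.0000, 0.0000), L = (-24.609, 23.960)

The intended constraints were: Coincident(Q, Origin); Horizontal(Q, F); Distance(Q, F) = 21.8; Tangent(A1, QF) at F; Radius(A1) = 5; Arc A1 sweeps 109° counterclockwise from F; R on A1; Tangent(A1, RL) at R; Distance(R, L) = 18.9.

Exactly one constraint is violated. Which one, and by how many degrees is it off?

Tangent(A1, RL) at R — off by 4.50°.

Q = (0.00, 0.00) ✓; Q.y = 0.00, F.y = 0.00 ✓; |QF| = 21.80 ✓; ∠(MF, FQ) = 90.00° ✓; |MF| = 5.000 ✓; bearing(M→R) − bearing(M→F) = 109.0° ✓; |MR| = 5.000 ✓; ∠(MR, RL) = 85.50° ✗; |RL| = 18.90 ✓.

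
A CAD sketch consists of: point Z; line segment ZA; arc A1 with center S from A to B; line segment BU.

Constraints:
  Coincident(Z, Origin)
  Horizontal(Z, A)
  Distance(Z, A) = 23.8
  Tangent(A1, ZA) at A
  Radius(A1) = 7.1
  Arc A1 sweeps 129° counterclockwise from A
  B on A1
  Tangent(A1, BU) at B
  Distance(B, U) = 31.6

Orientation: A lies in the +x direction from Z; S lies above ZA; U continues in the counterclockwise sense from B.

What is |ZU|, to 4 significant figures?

37.34

Z is at the origin; ZA is horizontal with |ZA| = 23.8 and A on the +x side, so A = (23.80, 0.000). A1 meets ZA tangentially, so SA is at right angles to ZA, so S = A + (0, 7.1) = (23.80, 7.100). On A1, A sits at bearing -90° from S; a 129° counterclockwise sweep puts B at bearing 39°, so B = S + 7.1·(cos 39°, sin 39°) = (29.32, 11.57). A1 meets BU tangentially, so SB is at right angles to BU, so BU runs along (−sin 39°, cos 39°); with |BU| = 31.6, U = (9.431, 36.13). Then |ZU| = |U − Z| = 37.34.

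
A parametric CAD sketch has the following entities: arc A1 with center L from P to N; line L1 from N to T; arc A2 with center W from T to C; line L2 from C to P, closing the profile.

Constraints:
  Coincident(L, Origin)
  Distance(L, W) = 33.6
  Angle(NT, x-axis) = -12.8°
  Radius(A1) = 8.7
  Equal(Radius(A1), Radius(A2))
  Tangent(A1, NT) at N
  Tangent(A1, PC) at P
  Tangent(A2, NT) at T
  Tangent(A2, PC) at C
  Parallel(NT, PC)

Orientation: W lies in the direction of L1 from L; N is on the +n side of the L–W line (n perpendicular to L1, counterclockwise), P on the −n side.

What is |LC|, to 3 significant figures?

34.7

The slot axis is L1's direction at -12.8°, so u = (cos -12.8°, sin -12.8°) = (0.975, -0.222) and n = (−sin -12.8°, cos -12.8°) = (0.222, 0.975). L is at the origin and W lies 33.6 along u from L, so W = 33.6·u = (32.8, -7.44). Tangency of A1 to both parallel lines with radius 8.7 puts N and P at L ± 8.7·n: N = (1.93, 8.48), P = (-1.93, -8.48). Equal radii place T and C the same way about W: T = W + 8.7·n = (34.7, 1.04), C = W − 8.7·n = (30.8, -15.9). Then |LC| = |C − L| = 34.7.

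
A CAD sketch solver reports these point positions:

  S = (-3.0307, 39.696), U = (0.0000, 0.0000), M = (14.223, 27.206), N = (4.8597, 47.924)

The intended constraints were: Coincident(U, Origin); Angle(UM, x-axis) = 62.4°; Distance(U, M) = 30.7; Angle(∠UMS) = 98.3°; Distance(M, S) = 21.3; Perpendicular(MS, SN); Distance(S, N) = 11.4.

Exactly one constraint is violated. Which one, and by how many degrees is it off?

Perpendicular(MS, SN) — off by 7.90°.

U = (0.00, 0.00) ✓; UM at 62.40° ✓; |UM| = 30.70 ✓; ∠UMS = 98.30° ✓; |MS| = 21.30 ✓; ∠(MS, SN) = 97.90° ✗; |SN| = 11.40 ✓.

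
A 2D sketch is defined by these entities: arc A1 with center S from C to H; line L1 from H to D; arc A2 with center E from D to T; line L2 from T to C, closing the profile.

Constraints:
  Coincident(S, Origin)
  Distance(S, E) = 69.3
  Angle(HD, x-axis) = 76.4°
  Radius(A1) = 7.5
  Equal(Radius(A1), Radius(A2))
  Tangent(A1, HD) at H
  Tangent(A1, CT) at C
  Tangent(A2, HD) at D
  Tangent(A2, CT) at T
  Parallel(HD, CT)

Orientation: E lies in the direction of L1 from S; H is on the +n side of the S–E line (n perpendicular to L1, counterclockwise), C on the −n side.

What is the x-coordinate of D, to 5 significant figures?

9.0056

Tangency of A1 to both parallel lines with radius 7.5 puts H and C at S ± 7.5·n: H = (-7.2897, 1.7636), C = (7.2897, -1.7636). Equal radii place D and T the same way about E: D = E + 7.5·n = (9.0056, 69.120), T = E − 7.5·n = (23.585, 65.593). So D.x = 9.0056.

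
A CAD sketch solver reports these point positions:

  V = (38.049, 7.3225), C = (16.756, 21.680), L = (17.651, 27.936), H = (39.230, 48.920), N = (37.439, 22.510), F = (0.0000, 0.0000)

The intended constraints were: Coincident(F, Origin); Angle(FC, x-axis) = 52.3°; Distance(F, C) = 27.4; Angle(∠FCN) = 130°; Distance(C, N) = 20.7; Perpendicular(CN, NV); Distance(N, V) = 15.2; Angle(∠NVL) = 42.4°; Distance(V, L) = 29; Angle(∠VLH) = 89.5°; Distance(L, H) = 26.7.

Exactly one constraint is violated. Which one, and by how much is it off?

Distance(L, H) = 26.7 — off by 3.40.

F = (0.00, 0.00) ✓; FC at 52.30° ✓; |FC| = 27.40 ✓; ∠FCN = 130.0° ✓; |CN| = 20.70 ✓; ∠(CN, NV) = 90.00° ✓; |NV| = 15.20 ✓; ∠NVL = 42.40° ✓; |VL| = 29.00 ✓; ∠VLH = 89.50° ✓; |LH| = 30.10 ✗.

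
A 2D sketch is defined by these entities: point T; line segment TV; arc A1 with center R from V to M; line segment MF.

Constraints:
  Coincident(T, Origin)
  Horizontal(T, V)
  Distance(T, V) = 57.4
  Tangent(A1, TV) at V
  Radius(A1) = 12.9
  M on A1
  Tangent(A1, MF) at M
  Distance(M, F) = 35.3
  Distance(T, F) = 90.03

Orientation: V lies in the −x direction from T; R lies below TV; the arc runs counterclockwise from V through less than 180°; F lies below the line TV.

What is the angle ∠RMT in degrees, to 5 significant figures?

22.139°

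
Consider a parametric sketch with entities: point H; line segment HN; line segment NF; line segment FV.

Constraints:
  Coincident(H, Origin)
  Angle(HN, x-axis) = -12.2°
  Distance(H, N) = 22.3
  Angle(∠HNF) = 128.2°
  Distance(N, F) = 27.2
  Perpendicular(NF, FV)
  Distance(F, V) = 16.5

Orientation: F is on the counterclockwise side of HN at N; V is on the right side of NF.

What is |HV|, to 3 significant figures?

53.3

H is at the origin; HN runs at -12.2° with length 22.3, so N = 22.3·(cos -12.2°, sin -12.2°) = (21.8, -4.71). ∠HNF = 128.2°, so NF runs at -12.2° + (180° − 128.2°) = 39.6° from the x-axis; with |NF| = 27.2, F = N + 27.2·(cos 39.6°, sin 39.6°) = (42.8, 12.6). The perpendicularity gives FV at right angles to NF; with |FV| = 16.5 on the right of NF, V = F + 16.5·(0.637, -0.771) = (53.3, -0.0881). Then |HV| = |V − H| = 53.3.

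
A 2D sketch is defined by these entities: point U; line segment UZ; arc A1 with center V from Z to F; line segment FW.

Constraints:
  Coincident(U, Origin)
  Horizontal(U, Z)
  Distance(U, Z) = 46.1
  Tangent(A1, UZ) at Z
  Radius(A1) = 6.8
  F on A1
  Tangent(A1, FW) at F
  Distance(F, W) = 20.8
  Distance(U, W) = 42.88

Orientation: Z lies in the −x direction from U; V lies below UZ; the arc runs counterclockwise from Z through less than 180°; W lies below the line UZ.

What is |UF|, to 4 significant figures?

51.88

U is at the origin; UZ is horizontal with |UZ| = 46.1 and Z on the −x side, so Z = (-46.10, 0.000). A1 meets UZ tangentially, so VZ is at right angles to UZ, so V = Z + (0, -6.8) = (-46.10, -6.800). Since VF ⟂ FW (tangency), |VW| = √(6.8² + 20.8²) = 21.88 regardless of where F sits on A1. So W lies on both circle(U, 42.88) and circle(V, 21.88); the below-UZ intersection is W = (-34.55, -25.39). F is the foot of the tangent from W: F = (-50.48, -12.00).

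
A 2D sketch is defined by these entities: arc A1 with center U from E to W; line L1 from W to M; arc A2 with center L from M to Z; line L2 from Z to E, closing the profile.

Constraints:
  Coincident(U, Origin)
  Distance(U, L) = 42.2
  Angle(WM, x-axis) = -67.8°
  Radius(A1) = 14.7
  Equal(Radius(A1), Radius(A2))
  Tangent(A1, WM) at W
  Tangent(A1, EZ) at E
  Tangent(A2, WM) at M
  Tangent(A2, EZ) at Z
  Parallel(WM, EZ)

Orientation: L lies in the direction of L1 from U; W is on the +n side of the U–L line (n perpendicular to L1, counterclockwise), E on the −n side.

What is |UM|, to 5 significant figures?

44.687

The slot axis is L1's direction at -67.8°, so u = (cos -67.8°, sin -67.8°) = (0.37784, -0.92587) and n = (−sin -67.8°, cos -67.8°) = (0.92587, 0.37784). U is at the origin and L lies 42.2 along u from U, so L = 42.2·u = (15.945, -39.072). Tangency of A1 to both parallel lines with radius 14.7 puts W and E at U ± 14.7·n: W = (13.610, 5.5543), E = (-13.610, -5.5543). Equal radii place M and Z the same way about L: M = L + 14.7·n = (29.555, -33.517), Z = L − 14.7·n = (2.3346, -44.626). Then |UM| = |M − U| = 44.687.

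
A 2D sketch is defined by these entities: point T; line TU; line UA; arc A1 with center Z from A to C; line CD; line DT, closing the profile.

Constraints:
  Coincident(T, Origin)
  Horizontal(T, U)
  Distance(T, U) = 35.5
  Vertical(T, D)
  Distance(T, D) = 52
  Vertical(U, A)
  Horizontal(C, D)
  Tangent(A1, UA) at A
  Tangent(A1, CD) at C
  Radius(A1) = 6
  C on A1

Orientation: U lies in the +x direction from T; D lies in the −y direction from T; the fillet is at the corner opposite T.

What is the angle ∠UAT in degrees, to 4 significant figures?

37.66°

T is at the origin; TU is horizontal with |TU| = 35.5 and U on the +x side, so U = (35.50, 0.000). T and D share the same x with |TD| = 52.0 and D on the −y side, so D = (0.000, -52.00). The virtual corner opposite T is at (35.50, -52.00). A1 meets UA tangentially, so ZA is at right angles to UA and the tangent condition forces ZC to be normal to CD, with radius 6.0, so the center Z sits 6.0 in from both sides at Z = (29.50, -46.00). That places the tangent points at A = (35.50, -46.00) on UA and C = (29.50, -52.00) on CD. Then cos ∠UAT = AU·AT / (|AU||AT|), giving 37.66°.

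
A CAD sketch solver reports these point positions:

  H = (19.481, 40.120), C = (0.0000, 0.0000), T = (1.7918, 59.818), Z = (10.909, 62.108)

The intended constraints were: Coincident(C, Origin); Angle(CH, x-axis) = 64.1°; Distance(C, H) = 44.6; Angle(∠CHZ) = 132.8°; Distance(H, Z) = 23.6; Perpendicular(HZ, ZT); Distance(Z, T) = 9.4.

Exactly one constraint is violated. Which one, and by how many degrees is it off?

Perpendicular(HZ, ZT) — off by 7.20°.

C = (0.00, 0.00) ✓; CH at 64.10° ✓; |CH| = 44.60 ✓; ∠CHZ = 132.8° ✓; |HZ| = 23.60 ✓; ∠(HZ, ZT) = 82.80° ✗; |ZT| = 9.400 ✓.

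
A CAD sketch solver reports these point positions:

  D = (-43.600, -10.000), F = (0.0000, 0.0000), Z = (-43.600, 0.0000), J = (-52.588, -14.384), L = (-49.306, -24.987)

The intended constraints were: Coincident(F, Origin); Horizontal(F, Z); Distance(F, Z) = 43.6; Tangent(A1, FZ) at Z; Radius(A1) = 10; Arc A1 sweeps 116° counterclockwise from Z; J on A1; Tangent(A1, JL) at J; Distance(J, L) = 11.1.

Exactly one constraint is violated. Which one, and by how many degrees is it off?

Tangent(A1, JL) at J — off by 8.80°.

F = (0.00, 0.00) ✓; F.y = 0.00, Z.y = 0.00 ✓; |FZ| = 43.60 ✓; ∠(DZ, ZF) = 90.00° ✓; |DZ| = 10.00 ✓; bearing(D→J) − bearing(D→Z) = 116.0° ✓; |DJ| = 10.00 ✓; ∠(DJ, JL) = 98.80° ✗; |JL| = 11.10 ✓.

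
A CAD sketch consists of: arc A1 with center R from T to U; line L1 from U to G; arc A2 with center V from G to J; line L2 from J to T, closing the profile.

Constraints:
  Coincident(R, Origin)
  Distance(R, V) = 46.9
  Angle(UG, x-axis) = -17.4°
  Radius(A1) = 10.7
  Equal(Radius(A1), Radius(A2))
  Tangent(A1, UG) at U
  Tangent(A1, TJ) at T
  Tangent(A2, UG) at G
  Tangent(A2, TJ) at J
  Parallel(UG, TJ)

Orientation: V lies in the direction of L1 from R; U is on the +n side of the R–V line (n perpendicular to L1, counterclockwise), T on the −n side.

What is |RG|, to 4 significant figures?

48.11

The slot axis is L1's direction at -17.4°, so u = (cos -17.4°, sin -17.4°) = (0.9542, -0.2990) and n = (−sin -17.4°, cos -17.4°) = (0.2990, 0.9542). R is at the origin and V lies 46.9 along u from R, so V = 46.9·u = (44.75, -14.03). Tangency of A1 to both parallel lines with radius 10.7 puts U and T at R ± 10.7·n: U = (3.200, 10.21), T = (-3.200, -10.21). Equal radii place G and J the same way about V: G = V + 10.7·n = (47.95, -3.815), J = V − 10.7·n = (41.55, -24.24). Then |RG| = |G − R| = 48.11.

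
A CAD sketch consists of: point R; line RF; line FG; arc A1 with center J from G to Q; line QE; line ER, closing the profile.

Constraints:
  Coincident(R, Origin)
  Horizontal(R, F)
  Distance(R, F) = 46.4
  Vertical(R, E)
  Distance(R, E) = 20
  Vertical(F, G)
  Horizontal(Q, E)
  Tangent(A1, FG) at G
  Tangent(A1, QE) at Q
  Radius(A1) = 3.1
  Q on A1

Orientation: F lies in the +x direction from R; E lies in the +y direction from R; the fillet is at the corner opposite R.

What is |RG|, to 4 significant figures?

49.38

The virtual corner opposite R is at (46.40, 20.00). The tangent condition forces JG to be normal to FG and the tangent condition forces JQ to be normal to QE, with radius 3.1, so the center J sits 3.1 in from both sides at J = (43.30, 16.90). That places the tangent points at G = (46.40, 16.90) on FG and Q = (43.30, 20.00) on QE. Then |RG| = |G − R| = 49.38.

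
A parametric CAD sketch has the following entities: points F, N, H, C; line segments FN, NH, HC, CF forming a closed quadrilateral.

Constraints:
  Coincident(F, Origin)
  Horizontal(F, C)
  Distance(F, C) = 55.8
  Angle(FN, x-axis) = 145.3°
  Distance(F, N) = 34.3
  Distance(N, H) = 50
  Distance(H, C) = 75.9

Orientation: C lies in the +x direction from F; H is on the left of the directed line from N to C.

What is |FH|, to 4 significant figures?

56.90

F is at the origin; FC is horizontal with |FC| = 55.8 and C in +x, so C = (55.8, 0). FN runs at 145.3° with |FN| = 34.3, so N = (-28.20, 19.53). H is determined by |NH| = 50.0 and |HC| = 75.9 together: it lies at the intersection of circle(N, 50.0) and circle(C, 75.9). With |NC| = 86.24, the foot of the radical line on NC is 24.21 from N and the perpendicular offset is √(50.0² − 24.21²) = 43.75. Taking the left-of-NC solution: H = (5.290, 56.65).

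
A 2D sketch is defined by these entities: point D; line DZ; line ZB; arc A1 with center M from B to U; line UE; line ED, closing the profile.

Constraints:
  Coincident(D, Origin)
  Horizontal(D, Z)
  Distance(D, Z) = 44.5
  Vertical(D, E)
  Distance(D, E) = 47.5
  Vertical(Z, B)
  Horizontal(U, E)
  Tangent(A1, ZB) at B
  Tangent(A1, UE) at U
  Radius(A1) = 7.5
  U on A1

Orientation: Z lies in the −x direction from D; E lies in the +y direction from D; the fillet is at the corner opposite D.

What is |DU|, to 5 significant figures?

60.210

D is at the origin; DZ is horizontal with |DZ| = 44.5 and Z on the −x side, so Z = (-44.500, 0.0000). D and E share the same x with |DE| = 47.5 and E on the +y side, so E = (0.0000, 47.500). The virtual corner opposite D is at (-44.500, 47.500). The tangent condition forces MB to be normal to ZB and tangency of A1 to UE means the radius MU is perpendicular to UE, with radius 7.5, so the center M sits 7.5 in from both sides at M = (-37.000, 40.000). That places the tangent points at B = (-44.500, 40.000) on ZB and U = (-37.000, 47.500) on UE. Then |DU| = |U − D| = 60.210.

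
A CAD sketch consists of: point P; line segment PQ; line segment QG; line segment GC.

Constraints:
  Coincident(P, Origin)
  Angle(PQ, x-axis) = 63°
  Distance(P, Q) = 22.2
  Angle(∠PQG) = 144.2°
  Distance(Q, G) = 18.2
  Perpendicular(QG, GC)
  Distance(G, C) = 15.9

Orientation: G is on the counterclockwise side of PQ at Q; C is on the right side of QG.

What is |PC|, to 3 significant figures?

46.3

P is at the origin; PQ runs at 63.0° with length 22.2, so Q = 22.2·(cos 63.0°, sin 63.0°) = (10.1, 19.8). ∠PQG = 144.2°, so QG runs at 63.0° + (180° − 144.2°) = 98.8° from the x-axis; with |QG| = 18.2, G = Q + 18.2·(cos 98.8°, sin 98.8°) = (7.29, 37.8). QG is perpendicular to GC; with |GC| = 15.9 on the right of QG, C = G + 15.9·(0.988, 0.153) = (23.0, 40.2). Then |PC| = |C − P| = 46.3.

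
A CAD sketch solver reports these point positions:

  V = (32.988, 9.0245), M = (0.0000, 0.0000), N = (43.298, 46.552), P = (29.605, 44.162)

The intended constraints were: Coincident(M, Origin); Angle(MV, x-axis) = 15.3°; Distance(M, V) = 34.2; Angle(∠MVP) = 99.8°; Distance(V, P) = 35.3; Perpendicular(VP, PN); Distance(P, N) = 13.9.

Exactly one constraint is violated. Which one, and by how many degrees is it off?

Perpendicular(VP, PN) — off by 4.40°.

M = (0.00, 0.00) ✓; MV at 15.30° ✓; |MV| = 34.20 ✓; ∠MVP = 99.80° ✓; |VP| = 35.30 ✓; ∠(VP, PN) = 85.60° ✗; |PN| = 13.90 ✓.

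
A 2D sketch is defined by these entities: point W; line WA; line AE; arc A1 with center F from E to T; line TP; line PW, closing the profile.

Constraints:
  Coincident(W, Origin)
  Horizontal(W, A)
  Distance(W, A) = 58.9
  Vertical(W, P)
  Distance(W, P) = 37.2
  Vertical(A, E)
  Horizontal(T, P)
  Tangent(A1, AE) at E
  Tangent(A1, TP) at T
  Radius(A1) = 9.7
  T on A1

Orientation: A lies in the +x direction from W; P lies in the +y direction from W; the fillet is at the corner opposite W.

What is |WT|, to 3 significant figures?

61.7

The virtual corner opposite W is at (58.9, 37.2). Tangency of A1 to AE means the radius FE is perpendicular to AE and A1 meets TP tangentially, so FT is at right angles to TP, with radius 9.7, so the center F sits 9.7 in from both sides at F = (49.2, 27.5). That places the tangent points at E = (58.9, 27.5) on AE and T = (49.2, 37.2) on TP. Then |WT| = |T − W| = 61.7.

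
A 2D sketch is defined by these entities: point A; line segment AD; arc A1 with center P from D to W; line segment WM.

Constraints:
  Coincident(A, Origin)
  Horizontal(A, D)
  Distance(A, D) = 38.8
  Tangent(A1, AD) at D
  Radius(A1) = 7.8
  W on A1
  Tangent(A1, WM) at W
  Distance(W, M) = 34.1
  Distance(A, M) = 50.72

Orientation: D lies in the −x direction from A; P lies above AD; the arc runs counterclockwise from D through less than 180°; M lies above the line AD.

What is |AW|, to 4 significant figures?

31.88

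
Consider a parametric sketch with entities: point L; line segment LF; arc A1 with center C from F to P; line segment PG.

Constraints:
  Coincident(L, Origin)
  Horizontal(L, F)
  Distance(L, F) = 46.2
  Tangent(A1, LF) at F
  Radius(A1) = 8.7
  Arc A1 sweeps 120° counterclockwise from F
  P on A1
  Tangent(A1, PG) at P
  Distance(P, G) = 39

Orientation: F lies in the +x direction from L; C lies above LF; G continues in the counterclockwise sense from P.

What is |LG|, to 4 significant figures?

58.00

L is at the origin; L and F share the same y with |LF| = 46.2 and F on the +x side, so F = (46.20, 0.000). The tangent condition forces CF to be normal to LF, so C = F + (0, 8.7) = (46.20, 8.700). On A1, F sits at bearing -90° from C; a 120° counterclockwise sweep puts P at bearing 30°, so P = C + 8.7·(cos 30°, sin 30°) = (53.73, 13.05). Since A1 is tangent to PG there, CP ⟂ PG, so PG runs along (−sin 30°, cos 30°); with |PG| = 39.0, G = (34.23, 46.82). Then |LG| = |G − L| = 58.00.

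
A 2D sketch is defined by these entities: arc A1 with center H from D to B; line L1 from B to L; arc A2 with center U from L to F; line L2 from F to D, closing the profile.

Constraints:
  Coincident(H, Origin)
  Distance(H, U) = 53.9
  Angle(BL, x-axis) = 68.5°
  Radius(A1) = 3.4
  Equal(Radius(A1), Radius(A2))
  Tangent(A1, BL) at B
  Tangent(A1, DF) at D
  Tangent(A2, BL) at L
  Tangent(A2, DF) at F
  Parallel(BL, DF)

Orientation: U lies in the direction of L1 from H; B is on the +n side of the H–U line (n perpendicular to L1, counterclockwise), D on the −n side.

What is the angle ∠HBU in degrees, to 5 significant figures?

86.391°

The slot axis is L1's direction at 68.5°, so u = (cos 68.5°, sin 68.5°) = (0.36650, 0.93042) and n = (−sin 68.5°, cos 68.5°) = (-0.93042, 0.36650). H is at the origin and U lies 53.9 along u from H, so U = 53.9·u = (19.754, 50.150). Tangency of A1 to both parallel lines with radius 3.4 puts B and D at H ± 3.4·n: B = (-3.1634, 1.2461), D = (3.1634, -1.2461). Then cos ∠HBU = BH·BU / (|BH||BU|), giving 86.391°.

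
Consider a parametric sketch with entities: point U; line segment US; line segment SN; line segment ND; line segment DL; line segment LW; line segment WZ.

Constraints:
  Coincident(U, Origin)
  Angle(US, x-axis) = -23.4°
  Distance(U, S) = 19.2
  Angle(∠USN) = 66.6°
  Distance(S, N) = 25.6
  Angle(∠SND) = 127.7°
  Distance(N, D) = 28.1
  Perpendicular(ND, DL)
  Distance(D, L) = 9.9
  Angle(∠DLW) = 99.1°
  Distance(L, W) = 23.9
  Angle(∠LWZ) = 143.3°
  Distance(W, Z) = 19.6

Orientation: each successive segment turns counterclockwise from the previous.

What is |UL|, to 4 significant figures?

29.33

U is at the origin; US runs at -23.4° with length 19.2, so S = (17.62, -7.625). ∠USN = 66.6° gives SN at 90.00° from the x-axis; with |SN| = 25.6, N = (17.62, 17.97). ∠SND = 127.7° gives ND at 142.3° from the x-axis; with |ND| = 28.1, D = (-4.612, 35.16). ND is perpendicular to DL, so DL runs at -127.7°; with |DL| = 9.9, L = (-10.67, 27.33). Then |UL| = |L − U| = 29.33.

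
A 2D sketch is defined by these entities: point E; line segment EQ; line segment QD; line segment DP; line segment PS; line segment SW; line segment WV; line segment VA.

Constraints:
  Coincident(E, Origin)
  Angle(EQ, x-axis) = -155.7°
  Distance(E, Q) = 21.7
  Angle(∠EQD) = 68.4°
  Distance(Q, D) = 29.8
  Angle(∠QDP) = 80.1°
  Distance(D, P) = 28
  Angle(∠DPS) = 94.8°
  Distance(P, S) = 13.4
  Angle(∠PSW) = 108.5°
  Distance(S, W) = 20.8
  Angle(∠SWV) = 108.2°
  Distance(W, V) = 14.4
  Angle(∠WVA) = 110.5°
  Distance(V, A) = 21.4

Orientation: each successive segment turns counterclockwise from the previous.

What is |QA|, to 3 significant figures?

37.8

∠SWV = 108.2° gives WV at -75.7° from the x-axis; with |WV| = 14.4, V = (-7.04, -23.2). ∠WVA = 110.5° gives VA at -6.20° from the x-axis; with |VA| = 21.4, A = (14.2, -25.5). Then |QA| = |A − Q| = 37.8.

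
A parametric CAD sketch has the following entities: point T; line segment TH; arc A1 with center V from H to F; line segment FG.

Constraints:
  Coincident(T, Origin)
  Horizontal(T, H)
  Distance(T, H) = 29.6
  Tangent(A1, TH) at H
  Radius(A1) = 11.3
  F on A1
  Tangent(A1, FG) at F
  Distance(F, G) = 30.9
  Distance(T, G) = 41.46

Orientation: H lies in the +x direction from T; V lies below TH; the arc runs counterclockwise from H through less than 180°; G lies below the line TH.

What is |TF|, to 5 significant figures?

20.645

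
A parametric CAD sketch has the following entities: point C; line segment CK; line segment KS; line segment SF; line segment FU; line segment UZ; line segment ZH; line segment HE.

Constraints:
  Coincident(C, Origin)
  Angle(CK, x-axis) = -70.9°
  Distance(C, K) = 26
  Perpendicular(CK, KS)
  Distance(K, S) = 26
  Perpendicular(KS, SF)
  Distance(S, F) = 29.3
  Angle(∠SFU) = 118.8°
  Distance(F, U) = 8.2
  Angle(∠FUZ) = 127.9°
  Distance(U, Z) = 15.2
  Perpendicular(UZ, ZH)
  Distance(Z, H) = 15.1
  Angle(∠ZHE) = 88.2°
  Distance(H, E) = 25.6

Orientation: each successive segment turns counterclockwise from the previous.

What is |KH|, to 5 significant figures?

17.204

C is at the origin; CK runs at -70.9° with length 26.0, so K = (8.5077, -24.569). The perpendicularity gives KS at right angles to CK, so KS runs at 19.100°; with |KS| = 26.0, S = (33.076, -16.061). The perpendicularity gives SF at right angles to KS, so SF runs at 109.10°; with |SF| = 29.3, F = (23.489, 11.626). ∠SFU = 118.8° gives FU at 170.30° from the x-axis; with |FU| = 8.2, U = (15.406, 13.008). ∠FUZ = 127.9° gives UZ at -137.60° from the x-axis; with |UZ| = 15.2, Z = (4.1816, 2.7582). The perpendicularity gives ZH at right angles to UZ, so ZH runs at -47.600°; with |ZH| = 15.1, H = (14.364, -8.3925). Then |KH| = |H − K| = 17.204.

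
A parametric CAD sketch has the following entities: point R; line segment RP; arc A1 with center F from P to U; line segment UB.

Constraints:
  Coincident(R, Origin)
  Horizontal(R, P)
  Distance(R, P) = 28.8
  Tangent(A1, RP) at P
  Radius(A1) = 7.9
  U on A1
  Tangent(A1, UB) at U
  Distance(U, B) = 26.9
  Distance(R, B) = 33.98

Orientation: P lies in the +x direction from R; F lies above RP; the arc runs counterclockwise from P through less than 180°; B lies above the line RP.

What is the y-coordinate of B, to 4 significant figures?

31.27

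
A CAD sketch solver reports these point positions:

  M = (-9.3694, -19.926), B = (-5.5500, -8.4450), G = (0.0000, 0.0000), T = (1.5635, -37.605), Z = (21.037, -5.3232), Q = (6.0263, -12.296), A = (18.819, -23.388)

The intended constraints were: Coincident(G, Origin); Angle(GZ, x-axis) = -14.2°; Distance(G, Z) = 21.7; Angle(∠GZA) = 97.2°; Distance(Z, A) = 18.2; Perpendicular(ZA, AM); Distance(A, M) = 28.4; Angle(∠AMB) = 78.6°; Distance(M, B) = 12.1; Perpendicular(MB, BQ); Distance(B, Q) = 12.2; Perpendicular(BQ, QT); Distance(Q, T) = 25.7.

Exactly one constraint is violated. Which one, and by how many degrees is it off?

Perpendicular(BQ, QT) — off by 8.40°.

G = (0.00, 0.00) ✓; GZ at -14.20° ✓; |GZ| = 21.70 ✓; ∠GZA = 97.20° ✓; |ZA| = 18.20 ✓; ∠(ZA, AM) = 90.00° ✓; |AM| = 28.40 ✓; ∠AMB = 78.60° ✓; |MB| = 12.10 ✓; ∠(MB, BQ) = 90.00° ✓; |BQ| = 12.20 ✓; ∠(BQ, QT) = 81.60° ✗; |QT| = 25.70 ✓.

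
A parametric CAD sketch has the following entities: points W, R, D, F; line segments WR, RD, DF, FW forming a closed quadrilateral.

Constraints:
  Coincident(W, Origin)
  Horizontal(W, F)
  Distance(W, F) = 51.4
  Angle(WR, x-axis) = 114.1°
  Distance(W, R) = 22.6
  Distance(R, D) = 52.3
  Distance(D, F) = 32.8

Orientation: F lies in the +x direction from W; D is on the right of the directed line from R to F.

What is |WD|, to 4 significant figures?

31.28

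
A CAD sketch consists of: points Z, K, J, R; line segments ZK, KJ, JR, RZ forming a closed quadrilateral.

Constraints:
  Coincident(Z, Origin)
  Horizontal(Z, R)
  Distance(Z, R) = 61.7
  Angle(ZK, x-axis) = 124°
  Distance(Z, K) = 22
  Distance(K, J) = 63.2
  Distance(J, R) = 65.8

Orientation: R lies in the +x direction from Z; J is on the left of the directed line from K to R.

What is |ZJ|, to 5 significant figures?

69.590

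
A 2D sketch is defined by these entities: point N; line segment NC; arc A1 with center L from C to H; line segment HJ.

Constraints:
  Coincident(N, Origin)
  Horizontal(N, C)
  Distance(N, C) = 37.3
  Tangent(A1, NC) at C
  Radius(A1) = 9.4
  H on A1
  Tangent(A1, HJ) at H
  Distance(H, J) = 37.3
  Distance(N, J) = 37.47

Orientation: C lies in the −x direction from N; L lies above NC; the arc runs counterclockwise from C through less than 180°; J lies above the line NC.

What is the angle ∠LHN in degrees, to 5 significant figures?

156.95°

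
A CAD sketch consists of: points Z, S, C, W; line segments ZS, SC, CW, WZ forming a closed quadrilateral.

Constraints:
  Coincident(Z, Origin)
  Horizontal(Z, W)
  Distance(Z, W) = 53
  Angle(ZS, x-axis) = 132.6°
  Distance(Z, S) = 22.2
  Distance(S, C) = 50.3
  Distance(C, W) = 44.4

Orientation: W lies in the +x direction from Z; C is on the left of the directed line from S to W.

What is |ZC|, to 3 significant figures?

48.7

Checks: Z = (0.00, 0.00) ✓; |SC| = 50.30 ✓; |CW| = 44.40 ✓.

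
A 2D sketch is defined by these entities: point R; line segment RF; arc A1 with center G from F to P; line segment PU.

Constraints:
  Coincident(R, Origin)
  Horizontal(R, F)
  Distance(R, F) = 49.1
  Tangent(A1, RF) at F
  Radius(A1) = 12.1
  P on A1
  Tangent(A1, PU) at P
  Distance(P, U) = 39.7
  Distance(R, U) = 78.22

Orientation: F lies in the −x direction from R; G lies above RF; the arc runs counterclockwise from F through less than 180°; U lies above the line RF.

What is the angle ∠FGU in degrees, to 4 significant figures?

167.9°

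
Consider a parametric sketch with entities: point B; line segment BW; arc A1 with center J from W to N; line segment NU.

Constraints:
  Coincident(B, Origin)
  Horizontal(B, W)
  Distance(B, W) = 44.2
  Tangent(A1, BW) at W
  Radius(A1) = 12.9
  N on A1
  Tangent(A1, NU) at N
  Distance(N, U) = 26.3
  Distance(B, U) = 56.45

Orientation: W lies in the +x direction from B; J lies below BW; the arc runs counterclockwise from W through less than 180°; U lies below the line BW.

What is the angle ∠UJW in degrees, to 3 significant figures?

168°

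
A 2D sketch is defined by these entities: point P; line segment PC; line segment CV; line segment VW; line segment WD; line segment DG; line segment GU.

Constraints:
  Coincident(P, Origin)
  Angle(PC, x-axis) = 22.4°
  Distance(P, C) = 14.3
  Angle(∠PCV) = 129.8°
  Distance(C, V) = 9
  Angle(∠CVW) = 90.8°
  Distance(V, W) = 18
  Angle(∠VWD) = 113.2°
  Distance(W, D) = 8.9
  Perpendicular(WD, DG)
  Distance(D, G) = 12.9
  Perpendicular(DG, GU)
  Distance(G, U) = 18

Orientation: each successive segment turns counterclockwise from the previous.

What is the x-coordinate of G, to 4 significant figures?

2.604

P is at the origin; PC runs at 22.4° with length 14.3, so C = (13.22, 5.449). ∠PCV = 129.8° gives CV at 72.60° from the x-axis; with |CV| = 9.0, V = (15.91, 14.04). ∠CVW = 90.8° gives VW at 161.8° from the x-axis; with |VW| = 18.0, W = (-1.187, 19.66). ∠VWD = 113.2° gives WD at -131.4° from the x-axis; with |WD| = 8.9, D = (-7.073, 12.98). The perpendicularity gives DG at right angles to WD, so DG runs at -41.40°; with |DG| = 12.9, G = (2.604, 4.453). So G.x = 2.604.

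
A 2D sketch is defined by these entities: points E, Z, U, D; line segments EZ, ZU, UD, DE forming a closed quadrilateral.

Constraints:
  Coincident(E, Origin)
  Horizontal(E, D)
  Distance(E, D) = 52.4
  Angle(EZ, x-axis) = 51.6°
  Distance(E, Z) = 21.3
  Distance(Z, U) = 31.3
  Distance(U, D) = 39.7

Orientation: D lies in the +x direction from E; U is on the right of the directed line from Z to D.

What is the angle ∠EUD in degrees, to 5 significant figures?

115.30°

E is at the origin; ED is horizontal with |ED| = 52.4 and D in +x, so D = (52.4, 0). EZ runs at 51.6° with |EZ| = 21.3, so Z = (13.230, 16.693). U is determined by |ZU| = 31.3 and |UD| = 39.7 together: it lies at the intersection of circle(Z, 31.3) and circle(D, 39.7). With |ZD| = 42.578, the foot of the radical line on ZD is 14.285 from Z and the perpendicular offset is √(31.3² − 14.285²) = 27.850. Taking the right-of-ZD solution: U = (15.454, -14.528).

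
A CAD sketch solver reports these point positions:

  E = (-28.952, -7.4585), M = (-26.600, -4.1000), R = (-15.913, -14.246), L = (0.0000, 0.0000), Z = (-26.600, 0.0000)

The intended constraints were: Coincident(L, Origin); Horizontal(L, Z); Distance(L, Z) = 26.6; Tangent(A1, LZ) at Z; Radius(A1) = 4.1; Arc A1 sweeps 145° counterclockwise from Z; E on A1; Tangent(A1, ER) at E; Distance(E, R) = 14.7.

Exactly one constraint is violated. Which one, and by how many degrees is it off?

Tangent(A1, ER) at E — off by 7.50°.

L = (0.00, 0.00) ✓; L.y = 0.00, Z.y = 0.00 ✓; |LZ| = 26.60 ✓; ∠(MZ, ZL) = 90.00° ✓; |MZ| = 4.100 ✓; bearing(M→E) − bearing(M→Z) = 145.0° ✓; |ME| = 4.100 ✓; ∠(ME, ER) = 82.50° ✗; |ER| = 14.70 ✓.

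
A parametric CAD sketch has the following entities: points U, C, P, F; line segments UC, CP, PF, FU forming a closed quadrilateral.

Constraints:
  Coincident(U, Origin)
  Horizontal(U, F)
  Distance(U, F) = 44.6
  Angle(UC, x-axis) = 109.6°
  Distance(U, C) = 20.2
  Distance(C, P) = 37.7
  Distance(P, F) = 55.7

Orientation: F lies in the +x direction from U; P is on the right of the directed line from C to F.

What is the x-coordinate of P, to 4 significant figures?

-7.883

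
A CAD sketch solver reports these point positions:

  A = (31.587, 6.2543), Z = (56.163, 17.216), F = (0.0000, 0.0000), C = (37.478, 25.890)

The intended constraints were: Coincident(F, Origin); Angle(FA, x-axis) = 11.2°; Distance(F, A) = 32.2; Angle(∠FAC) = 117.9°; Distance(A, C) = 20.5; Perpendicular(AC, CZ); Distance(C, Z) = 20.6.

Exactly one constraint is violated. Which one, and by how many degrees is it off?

Perpendicular(AC, CZ) — off by 8.20°.

F = (0.00, 0.00) ✓; FA at 11.20° ✓; |FA| = 32.20 ✓; ∠FAC = 117.9° ✓; |AC| = 20.50 ✓; ∠(AC, CZ) = 98.20° ✗; |CZ| = 20.60 ✓.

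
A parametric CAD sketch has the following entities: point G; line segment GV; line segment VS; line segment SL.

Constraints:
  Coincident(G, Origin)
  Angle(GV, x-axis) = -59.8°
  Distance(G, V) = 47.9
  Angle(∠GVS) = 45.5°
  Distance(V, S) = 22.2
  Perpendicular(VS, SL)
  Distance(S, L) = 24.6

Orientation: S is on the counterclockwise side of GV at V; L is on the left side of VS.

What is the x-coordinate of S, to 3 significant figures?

30.0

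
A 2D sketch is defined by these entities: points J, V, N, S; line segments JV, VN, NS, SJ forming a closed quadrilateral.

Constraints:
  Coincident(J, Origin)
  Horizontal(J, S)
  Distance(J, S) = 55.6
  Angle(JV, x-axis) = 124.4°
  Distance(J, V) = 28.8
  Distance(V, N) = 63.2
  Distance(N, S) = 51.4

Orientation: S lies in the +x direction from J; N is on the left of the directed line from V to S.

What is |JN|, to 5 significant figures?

64.527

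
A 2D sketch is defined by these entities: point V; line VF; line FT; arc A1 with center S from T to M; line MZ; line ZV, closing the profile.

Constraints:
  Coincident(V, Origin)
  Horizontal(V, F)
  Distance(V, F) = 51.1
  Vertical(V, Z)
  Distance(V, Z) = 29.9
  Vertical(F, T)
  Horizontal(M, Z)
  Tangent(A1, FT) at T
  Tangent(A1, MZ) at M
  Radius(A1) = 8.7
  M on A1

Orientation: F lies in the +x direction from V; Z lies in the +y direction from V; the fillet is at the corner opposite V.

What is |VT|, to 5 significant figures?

55.323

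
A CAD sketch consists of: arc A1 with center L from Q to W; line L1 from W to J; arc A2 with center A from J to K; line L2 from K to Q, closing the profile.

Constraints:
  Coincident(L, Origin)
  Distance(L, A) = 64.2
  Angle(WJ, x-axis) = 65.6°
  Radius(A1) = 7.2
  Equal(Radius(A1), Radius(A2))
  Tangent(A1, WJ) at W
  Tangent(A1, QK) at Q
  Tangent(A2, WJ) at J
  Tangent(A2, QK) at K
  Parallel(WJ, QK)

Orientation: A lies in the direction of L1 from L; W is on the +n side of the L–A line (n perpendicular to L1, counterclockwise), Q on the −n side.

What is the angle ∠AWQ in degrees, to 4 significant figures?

83.60°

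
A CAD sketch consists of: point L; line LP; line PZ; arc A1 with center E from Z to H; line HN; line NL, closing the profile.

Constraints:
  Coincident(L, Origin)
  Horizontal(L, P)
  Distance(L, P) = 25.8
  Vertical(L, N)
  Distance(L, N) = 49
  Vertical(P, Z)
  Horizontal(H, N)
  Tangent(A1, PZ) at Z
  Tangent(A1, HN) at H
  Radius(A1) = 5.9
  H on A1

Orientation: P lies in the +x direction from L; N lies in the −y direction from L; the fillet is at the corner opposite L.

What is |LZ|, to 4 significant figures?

50.23

The virtual corner opposite L is at (25.80, -49.00). A1 meets PZ tangentially, so EZ is at right angles to PZ and since A1 is tangent to HN there, EH ⟂ HN, with radius 5.9, so the center E sits 5.9 in from both sides at E = (19.90, -43.10). That places the tangent points at Z = (25.80, -43.10) on PZ and H = (19.90, -49.00) on HN. Then |LZ| = |Z − L| = 50.23.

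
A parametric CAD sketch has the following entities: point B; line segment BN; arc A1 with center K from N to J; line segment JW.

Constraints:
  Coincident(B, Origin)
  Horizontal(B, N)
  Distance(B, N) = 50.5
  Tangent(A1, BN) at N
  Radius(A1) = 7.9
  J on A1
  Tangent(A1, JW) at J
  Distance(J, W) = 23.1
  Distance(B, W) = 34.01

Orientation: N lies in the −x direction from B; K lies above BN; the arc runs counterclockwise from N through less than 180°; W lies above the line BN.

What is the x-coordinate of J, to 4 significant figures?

-44.94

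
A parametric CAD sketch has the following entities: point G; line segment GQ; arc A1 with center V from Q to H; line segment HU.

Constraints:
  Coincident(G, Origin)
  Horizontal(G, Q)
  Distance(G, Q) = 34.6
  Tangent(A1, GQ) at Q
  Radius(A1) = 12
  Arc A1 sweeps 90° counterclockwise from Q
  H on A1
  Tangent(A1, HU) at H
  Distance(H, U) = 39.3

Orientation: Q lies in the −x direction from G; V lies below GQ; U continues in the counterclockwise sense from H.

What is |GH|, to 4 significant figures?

48.12

G is at the origin; G and Q share the same y with |GQ| = 34.6 and Q on the −x side, so Q = (-34.60, 0.000). The tangent condition forces VQ to be normal to GQ, so V = Q + (0, -12) = (-34.60, -12.00). On A1, Q sits at bearing 90° from V; a 90° counterclockwise sweep puts H at bearing 180°, so H = V + 12.0·(cos 180°, sin 180°) = (-46.60, -12.00). Then |GH| = |H − G| = 48.12.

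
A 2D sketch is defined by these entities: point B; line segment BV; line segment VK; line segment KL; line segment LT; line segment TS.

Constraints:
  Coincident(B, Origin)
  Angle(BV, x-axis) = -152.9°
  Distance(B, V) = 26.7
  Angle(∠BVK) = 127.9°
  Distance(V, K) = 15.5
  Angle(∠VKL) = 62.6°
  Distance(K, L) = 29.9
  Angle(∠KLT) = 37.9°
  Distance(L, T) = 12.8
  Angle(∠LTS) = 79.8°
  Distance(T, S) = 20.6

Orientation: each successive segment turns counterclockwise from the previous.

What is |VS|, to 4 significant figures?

24.33

∠KLT = 37.9° gives LT at 158.7° from the x-axis; with |LT| = 12.8, T = (-9.945, -14.20). ∠LTS = 79.8° gives TS at -101.1° from the x-axis; with |TS| = 20.6, S = (-13.91, -34.41). Then |VS| = |S − V| = 24.33.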